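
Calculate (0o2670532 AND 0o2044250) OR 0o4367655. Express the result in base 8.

0o6367655

0o2670532 AND 0o2044250 = 0o2040010.
Then OR with 0o4367655.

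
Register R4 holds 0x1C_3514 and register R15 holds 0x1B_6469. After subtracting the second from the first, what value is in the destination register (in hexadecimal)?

Subtract column by column in base 16:
  4-9 → B (borrow)
  1-6-1 → A (borrow)
  5-4-1 → 0
  3-6 → D (borrow)
  C-B-1 → 0
  1-1 → 0

0xD0AB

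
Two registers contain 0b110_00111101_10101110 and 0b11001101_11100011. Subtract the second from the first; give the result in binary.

Subtract column by column in base 2:
  0-1 → 1 (borrow)
  1-1-1 → 1 (borrow)
  1-0-1 → 0
  1-0 → 1
  0-0 → 0
  1-1 → 0
  0-1 → 1 (borrow)
  1-1-1 → 1 (borrow)
  1-1-1 → 1 (borrow)
  0-0-1 → 1 (borrow)
  1-1-1 → 1 (borrow)
  1-1-1 → 1 (borrow)
  1-0-1 → 0
  1-0 → 1
  0-1 → 1 (borrow)
  0-1-1 → 0 (borrow)
  0-0-1 → 1 (borrow)
  1-0-1 → 0
  1-0 → 1

0b1010110111111001011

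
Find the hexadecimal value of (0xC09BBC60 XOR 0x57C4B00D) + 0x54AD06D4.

0xEC0C1341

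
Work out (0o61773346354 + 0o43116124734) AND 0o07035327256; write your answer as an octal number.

0o5011023210

Add column by column in base 8, right to left:
  4+4 = 0 carry 1
  5+3+1 = 1 carry 1
  3+7+1 = 3 carry 1
  6+4+1 = 3 carry 1
  4+2+1 = 7
  3+1 = 4
  3+6 = 1 carry 1
  7+1+1 = 1 carry 1
  7+1+1 = 1 carry 1
  1+3+1 = 5
  6+4 = 2 carry 1
  final carry 1
Sum = 0o125111473310; now AND with 0o07035327256:
  1&0=0, 2&0=0, 5&7=5, 1&0=0, 1&3=1, 1&5=1, 4&3=0, 7&2=2, 3&7=3, 3&2=2, 1&5=1, 0&6=0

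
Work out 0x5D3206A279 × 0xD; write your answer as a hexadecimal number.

Multiply each base-16 digit by 13, carrying:
  9×13 = 117 → write 5 carry 7
  7×13+7 = 98 → write 2 carry 6
  2×13+6 = 32 → write 0 carry 2
  A×13+2 = 132 → write 4 carry 8
  6×13+8 = 86 → write 6 carry 5
  0×13+5 = 5 → write 5
  2×13 = 26 → write A carry 1
  3×13+1 = 40 → write 8 carry 2
  D×13+2 = 171 → write B carry 10
  5×13+10 = 75 → write B carry 4
  remaining carry: 4

0x4BB8A564025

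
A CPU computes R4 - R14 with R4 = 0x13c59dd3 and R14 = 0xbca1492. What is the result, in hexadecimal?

Subtract column by column in base 16:
  3-2 → 1
  d-9 → 4
  d-4 → 9
  9-1 → 8
  5-a → b (borrow)
  c-c-1 → f (borrow)
  3-b-1 → 7 (borrow)
  1-0-1 → 0

0x7fb8941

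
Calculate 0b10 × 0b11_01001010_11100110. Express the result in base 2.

0b1101001010111001100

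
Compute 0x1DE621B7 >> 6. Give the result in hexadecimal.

0x779886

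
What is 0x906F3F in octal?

Expand each hex digit to 4 bits: 9=1001 0=0000 6=0110 F=1111 3=0011 F=1111.
Group the bits in threes: 100 100 000 110 111 100 111 111 → 44067477.

0o44067477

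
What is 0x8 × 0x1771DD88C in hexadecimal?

0xBB8EEC460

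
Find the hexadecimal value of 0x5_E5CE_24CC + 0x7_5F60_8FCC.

Add column by column in base 16, right to left:
  C+C = 8 carry 1
  C+C+1 = 9 carry 1
  4+F+1 = 4 carry 1
  2+8+1 = B
  E+0 = E
  C+6 = 2 carry 1
  5+F+1 = 5 carry 1
  E+5+1 = 4 carry 1
  5+7+1 = D

0xD452EB498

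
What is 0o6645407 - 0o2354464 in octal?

Subtract column by column in base 8:
  7-4 → 3
  0-6 → 2 (borrow)
  4-4-1 → 7 (borrow)
  5-4-1 → 0
  4-5 → 7 (borrow)
  6-3-1 → 2
  6-2 → 4

0o4270723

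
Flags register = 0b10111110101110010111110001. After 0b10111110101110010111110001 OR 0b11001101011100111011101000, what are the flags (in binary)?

0b11111111111110111111111001

OR bit by bit (1 where either bit is 1):
  10111110101110010111110001
| 11001101011100111011101000
= 11111111111110111111111001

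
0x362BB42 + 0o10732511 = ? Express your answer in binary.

0b11100001100111000010001011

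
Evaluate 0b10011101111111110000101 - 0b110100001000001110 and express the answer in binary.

0b10010111011110101110111

Subtract column by column in base 2:
  1-0 → 1
  0-1 → 1 (borrow)
  1-1-1 → 1 (borrow)
  0-1-1 → 0 (borrow)
  0-0-1 → 1 (borrow)
  0-0-1 → 1 (borrow)
  0-0-1 → 1 (borrow)
  1-0-1 → 0
  1-0 → 1
  1-1 → 0
  1-0 → 1
  1-0 → 1
  1-0 → 1
  1-0 → 1
  1-1 → 0
  1-0 → 1
  0-1 → 1 (borrow)
  1-1-1 → 1 (borrow)
  1-0-1 → 0
  1-0 → 1
  0-0 → 0
  0-0 → 0
  1-0 → 1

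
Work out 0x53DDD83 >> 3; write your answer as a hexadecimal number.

0xA7BBB0

3 bits is not a whole number of base-16 digits; in binary: 101001111011101110110000011 >> 3 = 101001111011101110110000.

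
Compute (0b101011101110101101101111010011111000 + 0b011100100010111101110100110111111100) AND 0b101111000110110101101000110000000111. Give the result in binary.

0b1000000000100001100000000000000100

Add column by column in base 2, right to left:
  0+0 = 0
  0+0 = 0
  0+1 = 1
  1+1 = 0 carry 1
  1+1+1 = 1 carry 1
  1+1+1 = 1 carry 1
  1+1+1 = 1 carry 1
  1+1+1 = 1 carry 1
  0+1+1 = 0 carry 1
  0+0+1 = 1
  1+1 = 0 carry 1
  0+1+1 = 0 carry 1
  1+0+1 = 0 carry 1
  1+0+1 = 0 carry 1
  1+1+1 = 1 carry 1
  1+0+1 = 0 carry 1
  0+1+1 = 0 carry 1
  1+1+1 = 1 carry 1
  1+1+1 = 1 carry 1
  0+0+1 = 1
  1+1 = 0 carry 1
  1+1+1 = 1 carry 1
  0+1+1 = 0 carry 1
  1+1+1 = 1 carry 1
  0+0+1 = 1
  1+1 = 0 carry 1
  1+0+1 = 0 carry 1
  1+0+1 = 0 carry 1
  0+0+1 = 1
  1+1 = 0 carry 1
  1+0+1 = 0 carry 1
  1+0+1 = 0 carry 1
  0+1+1 = 0 carry 1
  1+1+1 = 1 carry 1
  0+1+1 = 0 carry 1
  1+0+1 = 0 carry 1
  final carry 1
Sum = 0b1001000010001101011100100001011110100; now AND with 0b101111000110110101101000110000000111:
  1001000010001101011100100001011110100
& 0101111000110110101101000110000000111
= 0001000000000100001100000000000000100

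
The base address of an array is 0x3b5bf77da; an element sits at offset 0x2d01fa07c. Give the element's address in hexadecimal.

0x685df1856

Add column by column in base 16, right to left:
  a+c = 6 carry 1
  d+7+1 = 5 carry 1
  7+0+1 = 8
  7+a = 1 carry 1
  f+f+1 = f carry 1
  b+1+1 = d
  5+0 = 5
  b+d = 8 carry 1
  3+2+1 = 6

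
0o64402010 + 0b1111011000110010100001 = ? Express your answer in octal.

0o103710251

0b1111011000110010100001 = 0o17306241 in octal.
Add column by column in base 8, right to left:
  0+1 = 1
  1+4 = 5
  0+2 = 2
  2+6 = 0 carry 1
  0+0+1 = 1
  4+3 = 7
  4+7 = 3 carry 1
  6+1+1 = 0 carry 1
  final carry 1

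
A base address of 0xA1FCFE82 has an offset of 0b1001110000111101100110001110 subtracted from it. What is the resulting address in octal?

0o23016222364

0xA1FCFE82 = 0o24177177202 in octal.
0b1001110000111101100110001110 = 0o1160754616 in octal.
Subtract column by column in base 8:
  2-6 → 4 (borrow)
  0-1-1 → 6 (borrow)
  2-6-1 → 3 (borrow)
  7-4-1 → 2
  7-5 → 2
  1-7 → 2 (borrow)
  7-0-1 → 6
  7-6 → 1
  1-1 → 0
  4-1 → 3
  2-0 → 2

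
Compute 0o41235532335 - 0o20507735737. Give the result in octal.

0o20525574376

Subtract column by column in base 8:
  5-7 → 6 (borrow)
  3-3-1 → 7 (borrow)
  3-7-1 → 3 (borrow)
  2-5-1 → 4 (borrow)
  3-3-1 → 7 (borrow)
  5-7-1 → 5 (borrow)
  5-7-1 → 5 (borrow)
  3-0-1 → 2
  2-5 → 5 (borrow)
  1-0-1 → 0
  4-2 → 2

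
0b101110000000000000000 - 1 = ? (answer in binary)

0b101101111111111111111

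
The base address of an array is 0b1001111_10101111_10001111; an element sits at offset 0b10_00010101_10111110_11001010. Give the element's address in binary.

0b10011001010110111001011001

Add column by column in base 2, right to left:
  1+0 = 1
  1+1 = 0 carry 1
  1+0+1 = 0 carry 1
  1+1+1 = 1 carry 1
  0+0+1 = 1
  0+0 = 0
  0+1 = 1
  1+1 = 0 carry 1
  1+0+1 = 0 carry 1
  1+1+1 = 1 carry 1
  1+1+1 = 1 carry 1
  1+1+1 = 1 carry 1
  0+1+1 = 0 carry 1
  1+1+1 = 1 carry 1
  0+0+1 = 1
  1+1 = 0 carry 1
  1+1+1 = 1 carry 1
  1+0+1 = 0 carry 1
  1+1+1 = 1 carry 1
  1+0+1 = 0 carry 1
  0+1+1 = 0 carry 1
  0+0+1 = 1
  1+0 = 1
  0+0 = 0
  0+0 = 0
  0+1 = 1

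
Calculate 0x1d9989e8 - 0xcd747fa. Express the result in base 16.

Subtract column by column in base 16:
  8-a → e (borrow)
  e-f-1 → e (borrow)
  9-7-1 → 1
  8-4 → 4
  9-7 → 2
  9-d → c (borrow)
  d-c-1 → 0
  1-0 → 1

0x10c241ee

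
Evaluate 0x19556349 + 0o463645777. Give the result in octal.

0o3611127510

0x19556349 = 0o3125261511 in octal.
Add column by column in base 8, right to left:
  1+7 = 0 carry 1
  1+7+1 = 1 carry 1
  5+7+1 = 5 carry 1
  1+5+1 = 7
  6+4 = 2 carry 1
  2+6+1 = 1 carry 1
  5+3+1 = 1 carry 1
  2+6+1 = 1 carry 1
  1+4+1 = 6
  3+0 = 3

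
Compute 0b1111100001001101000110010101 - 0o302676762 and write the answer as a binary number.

0b1100011110010101001110100011

0o302676762 = 0b11000010110111110111110010 in binary.
Subtract column by column in base 2:
  1-0 → 1
  0-1 → 1 (borrow)
  1-0-1 → 0
  0-0 → 0
  1-1 → 0
  0-1 → 1 (borrow)
  0-1-1 → 0 (borrow)
  1-1-1 → 1 (borrow)
  1-1-1 → 1 (borrow)
  0-0-1 → 1 (borrow)
  0-1-1 → 0 (borrow)
  0-1-1 → 0 (borrow)
  1-1-1 → 1 (borrow)
  0-1-1 → 0 (borrow)
  1-1-1 → 1 (borrow)
  1-0-1 → 0
  0-1 → 1 (borrow)
  0-1-1 → 0 (borrow)
  1-0-1 → 0
  0-1 → 1 (borrow)
  0-0-1 → 1 (borrow)
  0-0-1 → 1 (borrow)
  0-0-1 → 1 (borrow)
  1-0-1 → 0
  1-1 → 0
  1-1 → 0
  1-0 → 1
  1-0 → 1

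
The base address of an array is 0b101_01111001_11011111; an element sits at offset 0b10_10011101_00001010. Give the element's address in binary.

Add column by column in base 2, right to left:
  1+0 = 1
  1+1 = 0 carry 1
  1+0+1 = 0 carry 1
  1+1+1 = 1 carry 1
  1+0+1 = 0 carry 1
  0+0+1 = 1
  1+0 = 1
  1+0 = 1
  1+1 = 0 carry 1
  0+0+1 = 1
  0+1 = 1
  1+1 = 0 carry 1
  1+1+1 = 1 carry 1
  1+0+1 = 0 carry 1
  1+0+1 = 0 carry 1
  0+1+1 = 0 carry 1
  1+0+1 = 0 carry 1
  0+1+1 = 0 carry 1
  1+0+1 = 0 carry 1
  final carry 1

0b10000001011011101001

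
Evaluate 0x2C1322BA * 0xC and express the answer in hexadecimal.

Multiply each base-16 digit by 12, carrying:
  A×12 = 120 → write 8 carry 7
  B×12+7 = 139 → write B carry 8
  2×12+8 = 32 → write 0 carry 2
  2×12+2 = 26 → write A carry 1
  3×12+1 = 37 → write 5 carry 2
  1×12+2 = 14 → write E
  C×12 = 144 → write 0 carry 9
  2×12+9 = 33 → write 1 carry 2
  remaining carry: 2

0x210E5A0B8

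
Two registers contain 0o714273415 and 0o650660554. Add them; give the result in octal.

0o1565154171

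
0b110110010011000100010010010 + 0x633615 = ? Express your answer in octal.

0o713137247

0b110110010011000100010010010 = 0o662304222 in octal.
0x633615 = 0o30633025 in octal.
Add column by column in base 8, right to left:
  2+5 = 7
  2+2 = 4
  2+0 = 2
  4+3 = 7
  0+3 = 3
  3+6 = 1 carry 1
  2+0+1 = 3
  6+3 = 1 carry 1
  6+0+1 = 7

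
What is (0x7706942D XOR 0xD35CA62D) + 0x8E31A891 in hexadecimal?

0x1328BDA91

First 0x7706942D XOR 0xD35CA62D = 0xA45A3200.
Add column by column in base 16, right to left:
  0+1 = 1
  0+9 = 9
  2+8 = A
  3+A = D
  A+1 = B
  5+3 = 8
  4+E = 2 carry 1
  A+8+1 = 3 carry 1
  final carry 1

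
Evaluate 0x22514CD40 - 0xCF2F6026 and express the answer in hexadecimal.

0x155E56D1A

Subtract column by column in base 16:
  0-6 → A (borrow)
  4-2-1 → 1
  D-0 → D
  C-6 → 6
  4-F → 5 (borrow)
  1-2-1 → E (borrow)
  5-F-1 → 5 (borrow)
  2-C-1 → 5 (borrow)
  2-0-1 → 1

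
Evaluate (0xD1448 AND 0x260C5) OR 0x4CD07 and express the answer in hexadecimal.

0x4CD47

0xD1448 AND 0x260C5 = 0x00040.
Then OR with 0x4CD07.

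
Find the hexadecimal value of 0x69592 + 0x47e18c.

Add column by column in base 16, right to left:
  2+c = e
  9+8 = 1 carry 1
  5+1+1 = 7
  9+e = 7 carry 1
  6+7+1 = e
  0+4 = 4

0x4e771e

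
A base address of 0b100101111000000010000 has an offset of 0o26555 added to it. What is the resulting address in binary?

0b100110001110101111101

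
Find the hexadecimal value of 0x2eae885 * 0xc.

0x2302e63c

Multiply each base-16 digit by 12, carrying:
  5×12 = 60 → write c carry 3
  8×12+3 = 99 → write 3 carry 6
  8×12+6 = 102 → write 6 carry 6
  e×12+6 = 174 → write e carry 10
  a×12+10 = 130 → write 2 carry 8
  e×12+8 = 176 → write 0 carry 11
  2×12+11 = 35 → write 3 carry 2
  remaining carry: 2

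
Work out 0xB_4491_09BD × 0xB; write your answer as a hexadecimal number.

0x7BF23B6B1F

Multiply each base-16 digit by 11, carrying:
  D×11 = 143 → write F carry 8
  B×11+8 = 129 → write 1 carry 8
  9×11+8 = 107 → write B carry 6
  0×11+6 = 6 → write 6
  1×11 = 11 → write B
  9×11 = 99 → write 3 carry 6
  4×11+6 = 50 → write 2 carry 3
  4×11+3 = 47 → write F carry 2
  B×11+2 = 123 → write B carry 7
  remaining carry: 7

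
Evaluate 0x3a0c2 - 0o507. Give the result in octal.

0o717573

0x3a0c2 = 0o720302 in octal.
Subtract column by column in base 8:
  2-7 → 3 (borrow)
  0-0-1 → 7 (borrow)
  3-5-1 → 5 (borrow)
  0-0-1 → 7 (borrow)
  2-0-1 → 1
  7-0 → 7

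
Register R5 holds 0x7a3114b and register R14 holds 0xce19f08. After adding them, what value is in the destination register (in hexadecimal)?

0x1484b053

Add column by column in base 16, right to left:
  b+8 = 3 carry 1
  4+0+1 = 5
  1+f = 0 carry 1
  1+9+1 = b
  3+1 = 4
  a+e = 8 carry 1
  7+c+1 = 4 carry 1
  final carry 1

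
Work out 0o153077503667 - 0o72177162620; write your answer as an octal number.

Subtract column by column in base 8:
  7-0 → 7
  6-2 → 4
  6-6 → 0
  3-2 → 1
  0-6 → 2 (borrow)
  5-1-1 → 3
  7-7 → 0
  7-7 → 0
  0-1 → 7 (borrow)
  3-2-1 → 0
  5-7 → 6 (borrow)
  1-0-1 → 0

0o60700321047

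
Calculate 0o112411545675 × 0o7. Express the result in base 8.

Multiply each base-8 digit by 7, carrying:
  5×7 = 35 → write 3 carry 4
  7×7+4 = 53 → write 5 carry 6
  6×7+6 = 48 → write 0 carry 6
  5×7+6 = 41 → write 1 carry 5
  4×7+5 = 33 → write 1 carry 4
  5×7+4 = 39 → write 7 carry 4
  1×7+4 = 11 → write 3 carry 1
  1×7+1 = 8 → write 0 carry 1
  4×7+1 = 29 → write 5 carry 3
  2×7+3 = 17 → write 1 carry 2
  1×7+2 = 9 → write 1 carry 1
  1×7+1 = 8 → write 0 carry 1
  remaining carry: 1

0o1011503711053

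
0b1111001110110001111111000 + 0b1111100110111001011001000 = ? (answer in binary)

Add column by column in base 2, right to left:
  0+0 = 0
  0+0 = 0
  0+0 = 0
  1+1 = 0 carry 1
  1+0+1 = 0 carry 1
  1+0+1 = 0 carry 1
  1+1+1 = 1 carry 1
  1+1+1 = 1 carry 1
  1+0+1 = 0 carry 1
  1+1+1 = 1 carry 1
  0+0+1 = 1
  0+0 = 0
  0+1 = 1
  1+1 = 0 carry 1
  1+1+1 = 1 carry 1
  0+0+1 = 1
  1+1 = 0 carry 1
  1+1+1 = 1 carry 1
  1+0+1 = 0 carry 1
  0+0+1 = 1
  0+1 = 1
  1+1 = 0 carry 1
  1+1+1 = 1 carry 1
  1+1+1 = 1 carry 1
  1+1+1 = 1 carry 1
  final carry 1

0b11110110101101011011000000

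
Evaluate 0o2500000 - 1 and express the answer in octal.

The trailing 5 digits are 0, so subtracting 1 borrows through: they become 7 and the next digit up decrements.

0o2477777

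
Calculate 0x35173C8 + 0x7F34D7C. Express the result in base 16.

Add column by column in base 16, right to left:
  8+C = 4 carry 1
  C+7+1 = 4 carry 1
  3+D+1 = 1 carry 1
  7+4+1 = C
  1+3 = 4
  5+F = 4 carry 1
  3+7+1 = B

0xB44C144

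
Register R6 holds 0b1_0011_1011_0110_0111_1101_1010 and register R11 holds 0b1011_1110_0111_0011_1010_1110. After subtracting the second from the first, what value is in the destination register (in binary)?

Subtract column by column in base 2:
  0-0 → 0
  1-1 → 0
  0-1 → 1 (borrow)
  1-1-1 → 1 (borrow)
  1-0-1 → 0
  0-1 → 1 (borrow)
  1-0-1 → 0
  1-1 → 0
  1-1 → 0
  1-1 → 0
  1-0 → 1
  0-0 → 0
  0-1 → 1 (borrow)
  1-1-1 → 1 (borrow)
  1-1-1 → 1 (borrow)
  0-0-1 → 1 (borrow)
  1-0-1 → 0
  1-1 → 0
  0-1 → 1 (borrow)
  1-1-1 → 1 (borrow)
  1-1-1 → 1 (borrow)
  1-1-1 → 1 (borrow)
  0-0-1 → 1 (borrow)
  0-1-1 → 0 (borrow)
  1-0-1 → 0

0b11111001111010000101100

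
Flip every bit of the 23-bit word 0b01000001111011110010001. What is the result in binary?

Invert each bit: 01000001111011110010001 → 10111110000100001101110.

0b10111110000100001101110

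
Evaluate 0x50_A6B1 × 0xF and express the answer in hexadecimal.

0x4B9C45F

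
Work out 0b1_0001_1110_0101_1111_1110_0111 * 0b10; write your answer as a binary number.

0b10001111001011111111001110

Multiply each base-2 digit by 2, carrying:
  1×2 = 2 → write 0 carry 1
  1×2+1 = 3 → write 1 carry 1
  1×2+1 = 3 → write 1 carry 1
  0×2+1 = 1 → write 1
  0×2 = 0 → write 0
  1×2 = 2 → write 0 carry 1
  1×2+1 = 3 → write 1 carry 1
  1×2+1 = 3 → write 1 carry 1
  1×2+1 = 3 → write 1 carry 1
  1×2+1 = 3 → write 1 carry 1
  1×2+1 = 3 → write 1 carry 1
  1×2+1 = 3 → write 1 carry 1
  1×2+1 = 3 → write 1 carry 1
  0×2+1 = 1 → write 1
  1×2 = 2 → write 0 carry 1
  0×2+1 = 1 → write 1
  0×2 = 0 → write 0
  1×2 = 2 → write 0 carry 1
  1×2+1 = 3 → write 1 carry 1
  1×2+1 = 3 → write 1 carry 1
  1×2+1 = 3 → write 1 carry 1
  0×2+1 = 1 → write 1
  0×2 = 0 → write 0
  0×2 = 0 → write 0
  1×2 = 2 → write 0 carry 1
  remaining carry: 1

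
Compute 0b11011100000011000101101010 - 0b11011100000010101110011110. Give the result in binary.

0b10111001100

Subtract column by column in base 2:
  0-0 → 0
  1-1 → 0
  0-1 → 1 (borrow)
  1-1-1 → 1 (borrow)
  0-1-1 → 0 (borrow)
  1-0-1 → 0
  1-0 → 1
  0-1 → 1 (borrow)
  1-1-1 → 1 (borrow)
  0-1-1 → 0 (borrow)
  0-0-1 → 1 (borrow)
  0-1-1 → 0 (borrow)
  1-0-1 → 0
  1-1 → 0
  0-0 → 0
  0-0 → 0
  0-0 → 0
  0-0 → 0
  0-0 → 0
  0-0 → 0
  1-1 → 0
  1-1 → 0
  1-1 → 0
  0-0 → 0
  1-1 → 0
  1-1 → 0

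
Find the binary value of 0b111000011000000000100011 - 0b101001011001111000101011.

0b1110111110000111111000

Subtract column by column in base 2:
  1-1 → 0
  1-1 → 0
  0-0 → 0
  0-1 → 1 (borrow)
  0-0-1 → 1 (borrow)
  1-1-1 → 1 (borrow)
  0-0-1 → 1 (borrow)
  0-0-1 → 1 (borrow)
  0-0-1 → 1 (borrow)
  0-1-1 → 0 (borrow)
  0-1-1 → 0 (borrow)
  0-1-1 → 0 (borrow)
  0-1-1 → 0 (borrow)
  0-0-1 → 1 (borrow)
  0-0-1 → 1 (borrow)
  1-1-1 → 1 (borrow)
  1-1-1 → 1 (borrow)
  0-0-1 → 1 (borrow)
  0-1-1 → 0 (borrow)
  0-0-1 → 1 (borrow)
  0-0-1 → 1 (borrow)
  1-1-1 → 1 (borrow)
  1-0-1 → 0
  1-1 → 0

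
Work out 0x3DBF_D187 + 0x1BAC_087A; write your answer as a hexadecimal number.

0x596BDA01

Add column by column in base 16, right to left:
  7+A = 1 carry 1
  8+7+1 = 0 carry 1
  1+8+1 = A
  D+0 = D
  F+C = B carry 1
  B+A+1 = 6 carry 1
  D+B+1 = 9 carry 1
  3+1+1 = 5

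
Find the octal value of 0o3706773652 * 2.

Multiply each base-8 digit by 2, carrying:
  2×2 = 4 → write 4
  5×2 = 10 → write 2 carry 1
  6×2+1 = 13 → write 5 carry 1
  3×2+1 = 7 → write 7
  7×2 = 14 → write 6 carry 1
  7×2+1 = 15 → write 7 carry 1
  6×2+1 = 13 → write 5 carry 1
  0×2+1 = 1 → write 1
  7×2 = 14 → write 6 carry 1
  3×2+1 = 7 → write 7

0o7615767524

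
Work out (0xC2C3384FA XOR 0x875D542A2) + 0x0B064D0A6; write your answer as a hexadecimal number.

First 0xC2C3384FA XOR 0x875D542A2 = 0x459E6C658.
Add column by column in base 16, right to left:
  8+6 = E
  5+A = F
  6+0 = 6
  C+D = 9 carry 1
  6+4+1 = B
  E+6 = 4 carry 1
  9+0+1 = A
  5+B = 0 carry 1
  4+0+1 = 5

0x50A4B96FE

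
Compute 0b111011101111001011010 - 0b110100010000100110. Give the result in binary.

0b110101001101000110100

Subtract column by column in base 2:
  0-0 → 0
  1-1 → 0
  0-1 → 1 (borrow)
  1-0-1 → 0
  1-0 → 1
  0-1 → 1 (borrow)
  1-0-1 → 0
  0-0 → 0
  0-0 → 0
  1-0 → 1
  1-1 → 0
  1-0 → 1
  1-0 → 1
  0-0 → 0
  1-1 → 0
  1-0 → 1
  1-1 → 0
  0-1 → 1 (borrow)
  1-0-1 → 0
  1-0 → 1
  1-0 → 1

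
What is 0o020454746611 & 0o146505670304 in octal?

0o000404640200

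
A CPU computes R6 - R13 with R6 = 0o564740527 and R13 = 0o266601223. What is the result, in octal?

Subtract column by column in base 8:
  7-3 → 4
  2-2 → 0
  5-2 → 3
  0-1 → 7 (borrow)
  4-0-1 → 3
  7-6 → 1
  4-6 → 6 (borrow)
  6-6-1 → 7 (borrow)
  5-2-1 → 2

0o276137304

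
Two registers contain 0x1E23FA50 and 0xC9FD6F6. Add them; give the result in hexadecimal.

0x2AC3D146

Add column by column in base 16, right to left:
  0+6 = 6
  5+F = 4 carry 1
  A+6+1 = 1 carry 1
  F+D+1 = D carry 1
  3+F+1 = 3 carry 1
  2+9+1 = C
  E+C = A carry 1
  1+0+1 = 2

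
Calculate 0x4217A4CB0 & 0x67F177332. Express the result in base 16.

0x421124030

AND each hex digit independently (no carries):
  4&6=4, 2&7=2, 1&F=1, 7&1=1, A&7=2, 4&7=4, C&3=0, B&3=3, 0&2=0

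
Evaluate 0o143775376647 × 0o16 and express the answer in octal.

0o2567734757442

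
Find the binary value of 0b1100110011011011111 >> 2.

0b11001100110110111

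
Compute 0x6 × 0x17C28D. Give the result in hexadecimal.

0x8E8F4E

Multiply each base-16 digit by 6, carrying:
  D×6 = 78 → write E carry 4
  8×6+4 = 52 → write 4 carry 3
  2×6+3 = 15 → write F
  C×6 = 72 → write 8 carry 4
  7×6+4 = 46 → write E carry 2
  1×6+2 = 8 → write 8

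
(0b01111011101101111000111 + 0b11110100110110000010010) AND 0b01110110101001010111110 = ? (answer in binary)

0b1110000100001010011000

Add column by column in base 2, right to left:
  1+0 = 1
  1+1 = 0 carry 1
  1+0+1 = 0 carry 1
  0+0+1 = 1
  0+1 = 1
  0+0 = 0
  1+0 = 1
  1+0 = 1
  1+0 = 1
  1+0 = 1
  0+1 = 1
  1+1 = 0 carry 1
  1+0+1 = 0 carry 1
  0+1+1 = 0 carry 1
  1+1+1 = 1 carry 1
  1+0+1 = 0 carry 1
  1+0+1 = 0 carry 1
  0+1+1 = 0 carry 1
  1+0+1 = 0 carry 1
  1+1+1 = 1 carry 1
  1+1+1 = 1 carry 1
  1+1+1 = 1 carry 1
  0+1+1 = 0 carry 1
  final carry 1
Sum = 0b101110000100011111011001; now AND with 0b01110110101001010111110:
  101110000100011111011001
& 001110110101001010111110
= 001110000100001010011000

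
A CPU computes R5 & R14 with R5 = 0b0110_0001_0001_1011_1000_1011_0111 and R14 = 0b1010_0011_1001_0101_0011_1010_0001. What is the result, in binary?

AND bit by bit (1 only where both bits are 1):
  0110000100011011100010110111
& 1010001110010101001110100001
= 0010000100010001000010100001

0b0010000100010001000010100001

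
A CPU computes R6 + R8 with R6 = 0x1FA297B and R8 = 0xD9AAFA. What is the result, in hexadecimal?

Add column by column in base 16, right to left:
  B+A = 5 carry 1
  7+F+1 = 7 carry 1
  9+A+1 = 4 carry 1
  2+A+1 = D
  A+9 = 3 carry 1
  F+D+1 = D carry 1
  1+0+1 = 2

0x2D3D475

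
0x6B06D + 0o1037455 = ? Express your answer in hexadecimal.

0o1037455 = 0x43F2D in hexadecimal.
Add column by column in base 16, right to left:
  D+D = A carry 1
  6+2+1 = 9
  0+F = F
  B+3 = E
  6+4 = A

0xAEF9A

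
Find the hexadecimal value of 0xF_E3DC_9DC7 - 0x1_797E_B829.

Subtract column by column in base 16:
  7-9 → E (borrow)
  C-2-1 → 9
  D-8 → 5
  9-B → E (borrow)
  C-E-1 → D (borrow)
  D-7-1 → 5
  3-9 → A (borrow)
  E-7-1 → 6
  F-1 → E

0xE6A5DE59E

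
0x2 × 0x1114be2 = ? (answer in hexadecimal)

Multiply each base-16 digit by 2, carrying:
  2×2 = 4 → write 4
  e×2 = 28 → write c carry 1
  b×2+1 = 23 → write 7 carry 1
  4×2+1 = 9 → write 9
  1×2 = 2 → write 2
  1×2 = 2 → write 2
  1×2 = 2 → write 2

0x22297c4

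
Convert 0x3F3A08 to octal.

Expand each hex digit to 4 bits: 3=0011 F=1111 3=0011 A=1010 0=0000 8=1000.
Group the bits in threes: 001 111 110 011 101 000 001 000 → 17635010.

0o17635010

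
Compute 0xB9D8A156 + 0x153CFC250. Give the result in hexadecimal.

0x20DA863A6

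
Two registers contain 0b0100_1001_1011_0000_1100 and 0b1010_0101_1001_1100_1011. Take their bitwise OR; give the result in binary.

0b11101101101111001111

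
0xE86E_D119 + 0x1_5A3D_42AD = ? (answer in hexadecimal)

0x242AC13C6

Add column by column in base 16, right to left:
  9+D = 6 carry 1
  1+A+1 = C
  1+2 = 3
  D+4 = 1 carry 1
  E+D+1 = C carry 1
  6+3+1 = A
  8+A = 2 carry 1
  E+5+1 = 4 carry 1
  0+1+1 = 2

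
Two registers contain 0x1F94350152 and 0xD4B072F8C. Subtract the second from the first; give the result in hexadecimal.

Subtract column by column in base 16:
  2-C → 6 (borrow)
  5-8-1 → C (borrow)
  1-F-1 → 1 (borrow)
  0-2-1 → D (borrow)
  5-7-1 → D (borrow)
  3-0-1 → 2
  4-B → 9 (borrow)
  9-4-1 → 4
  F-D → 2
  1-0 → 1

0x12492DD1C6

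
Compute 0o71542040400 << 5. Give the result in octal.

0o3466102020000

5 bits is not a whole number of base-8 digits; in binary: 111001101100010000100000100000000 << 5 = 11100110110001000010000010000000000000.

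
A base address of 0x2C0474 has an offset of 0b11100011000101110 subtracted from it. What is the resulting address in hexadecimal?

0b11100011000101110 = 0x1C62E in hexadecimal.
Subtract column by column in base 16:
  4-E → 6 (borrow)
  7-2-1 → 4
  4-6 → E (borrow)
  0-C-1 → 3 (borrow)
  C-1-1 → A
  2-0 → 2

0x2A3E46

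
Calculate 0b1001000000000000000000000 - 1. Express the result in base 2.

0b1000111111111111111111111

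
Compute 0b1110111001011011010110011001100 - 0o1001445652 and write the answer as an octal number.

0o15711660442

0b1110111001011011010110011001100 = 0o16713326314 in octal.
Subtract column by column in base 8:
  4-2 → 2
  1-5 → 4 (borrow)
  3-6-1 → 4 (borrow)
  6-5-1 → 0
  2-4 → 6 (borrow)
  3-4-1 → 6 (borrow)
  3-1-1 → 1
  1-0 → 1
  7-0 → 7
  6-1 → 5
  1-0 → 1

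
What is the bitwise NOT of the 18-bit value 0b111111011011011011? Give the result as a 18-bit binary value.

Invert each bit: 111111011011011011 → 000000100100100100.

0b000000100100100100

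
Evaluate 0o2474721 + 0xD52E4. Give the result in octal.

0xD52E4 = 0o3251344 in octal.
Add column by column in base 8, right to left:
  1+4 = 5
  2+4 = 6
  7+3 = 2 carry 1
  4+1+1 = 6
  7+5 = 4 carry 1
  4+2+1 = 7
  2+3 = 5

0o5746265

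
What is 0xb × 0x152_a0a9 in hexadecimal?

0xe8ce743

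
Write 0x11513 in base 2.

0b10001010100010011

Expand each hex digit to 4 bits: 1=0001 1=0001 5=0101 1=0001 3=0011.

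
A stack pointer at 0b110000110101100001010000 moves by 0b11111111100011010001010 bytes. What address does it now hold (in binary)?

0b1010000110001111011011010

Add column by column in base 2, right to left:
  0+0 = 0
  0+1 = 1
  0+0 = 0
  0+1 = 1
  1+0 = 1
  0+0 = 0
  1+0 = 1
  0+1 = 1
  0+0 = 0
  0+1 = 1
  0+1 = 1
  1+0 = 1
  1+0 = 1
  0+0 = 0
  1+1 = 0 carry 1
  0+1+1 = 0 carry 1
  1+1+1 = 1 carry 1
  1+1+1 = 1 carry 1
  0+1+1 = 0 carry 1
  0+1+1 = 0 carry 1
  0+1+1 = 0 carry 1
  0+1+1 = 0 carry 1
  1+1+1 = 1 carry 1
  1+0+1 = 0 carry 1
  final carry 1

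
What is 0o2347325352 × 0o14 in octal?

0o35331001370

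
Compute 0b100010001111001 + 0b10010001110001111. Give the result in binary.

Add column by column in base 2, right to left:
  1+1 = 0 carry 1
  0+1+1 = 0 carry 1
  0+1+1 = 0 carry 1
  1+1+1 = 1 carry 1
  1+0+1 = 0 carry 1
  1+0+1 = 0 carry 1
  1+0+1 = 0 carry 1
  0+1+1 = 0 carry 1
  0+1+1 = 0 carry 1
  0+1+1 = 0 carry 1
  1+0+1 = 0 carry 1
  0+0+1 = 1
  0+0 = 0
  0+1 = 1
  1+0 = 1
  0+0 = 0
  0+1 = 1

0b10110100000001000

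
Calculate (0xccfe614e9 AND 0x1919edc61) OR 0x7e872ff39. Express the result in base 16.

0xccfe614e9 AND 0x1919edc61 = 0x081861461.
Then OR with 0x7e872ff39.

0x7e9f6ff79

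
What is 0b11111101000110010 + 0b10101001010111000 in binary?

Add column by column in base 2, right to left:
  0+0 = 0
  1+0 = 1
  0+0 = 0
  0+1 = 1
  1+1 = 0 carry 1
  1+1+1 = 1 carry 1
  0+0+1 = 1
  0+1 = 1
  0+0 = 0
  1+1 = 0 carry 1
  0+0+1 = 1
  1+0 = 1
  1+1 = 0 carry 1
  1+0+1 = 0 carry 1
  1+1+1 = 1 carry 1
  1+0+1 = 0 carry 1
  1+1+1 = 1 carry 1
  final carry 1

0b110100110011101010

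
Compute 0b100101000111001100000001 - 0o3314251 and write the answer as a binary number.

0o3314251 = 0b11011001100010101001 in binary.
Subtract column by column in base 2:
  1-1 → 0
  0-0 → 0
  0-0 → 0
  0-1 → 1 (borrow)
  0-0-1 → 1 (borrow)
  0-1-1 → 0 (borrow)
  0-0-1 → 1 (borrow)
  0-1-1 → 0 (borrow)
  1-0-1 → 0
  1-0 → 1
  0-0 → 0
  0-1 → 1 (borrow)
  1-1-1 → 1 (borrow)
  1-0-1 → 0
  1-0 → 1
  0-1 → 1 (borrow)
  0-1-1 → 0 (borrow)
  0-0-1 → 1 (borrow)
  1-1-1 → 1 (borrow)
  0-1-1 → 0 (borrow)
  1-0-1 → 0
  0-0 → 0
  0-0 → 0
  1-0 → 1

0b100001101101101001011000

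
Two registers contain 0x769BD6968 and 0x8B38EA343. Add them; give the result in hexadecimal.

Add column by column in base 16, right to left:
  8+3 = B
  6+4 = A
  9+3 = C
  6+A = 0 carry 1
  D+E+1 = C carry 1
  B+8+1 = 4 carry 1
  9+3+1 = D
  6+B = 1 carry 1
  7+8+1 = 0 carry 1
  final carry 1

0x101D4C0CAB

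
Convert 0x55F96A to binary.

0b10101011111100101101010

Expand each hex digit to 4 bits: 5=0101 5=0101 F=1111 9=1001 6=0110 A=1010.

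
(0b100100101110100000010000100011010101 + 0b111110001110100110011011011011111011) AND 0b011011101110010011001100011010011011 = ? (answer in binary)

Add column by column in base 2, right to left:
  1+1 = 0 carry 1
  0+1+1 = 0 carry 1
  1+0+1 = 0 carry 1
  0+1+1 = 0 carry 1
  1+1+1 = 1 carry 1
  0+1+1 = 0 carry 1
  1+1+1 = 1 carry 1
  1+1+1 = 1 carry 1
  0+0+1 = 1
  0+1 = 1
  0+1 = 1
  1+0 = 1
  0+1 = 1
  0+1 = 1
  0+0 = 0
  0+1 = 1
  1+1 = 0 carry 1
  0+0+1 = 1
  0+0 = 0
  0+1 = 1
  0+1 = 1
  0+0 = 0
  0+0 = 0
  1+1 = 0 carry 1
  0+0+1 = 1
  1+1 = 0 carry 1
  1+1+1 = 1 carry 1
  1+1+1 = 1 carry 1
  0+0+1 = 1
  1+0 = 1
  0+0 = 0
  0+1 = 1
  1+1 = 0 carry 1
  0+1+1 = 0 carry 1
  0+1+1 = 0 carry 1
  1+1+1 = 1 carry 1
  final carry 1
Sum = 0b1100010111101000110101011111111010000; now AND with 0b011011101110010011001100011010011011:
  1100010111101000110101011111111010000
& 0011011101110010011001100011010011011
= 0000010101100000010001000011010010000

0b10101100000010001000011010010000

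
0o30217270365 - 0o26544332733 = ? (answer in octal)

Subtract column by column in base 8:
  5-3 → 2
  6-3 → 3
  3-7 → 4 (borrow)
  0-2-1 → 5 (borrow)
  7-3-1 → 3
  2-3 → 7 (borrow)
  7-4-1 → 2
  1-4 → 5 (borrow)
  2-5-1 → 4 (borrow)
  0-6-1 → 1 (borrow)
  3-2-1 → 0

0o1452735432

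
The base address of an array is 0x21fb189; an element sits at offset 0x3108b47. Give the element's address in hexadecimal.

0x5303cd0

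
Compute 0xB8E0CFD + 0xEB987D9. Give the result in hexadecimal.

Add column by column in base 16, right to left:
  D+9 = 6 carry 1
  F+D+1 = D carry 1
  C+7+1 = 4 carry 1
  0+8+1 = 9
  E+9 = 7 carry 1
  8+B+1 = 4 carry 1
  B+E+1 = A carry 1
  final carry 1

0x1A4794D6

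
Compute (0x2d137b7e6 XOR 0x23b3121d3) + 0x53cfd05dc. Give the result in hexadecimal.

0x627039c11

First 0x2d137b7e6 XOR 0x23b3121d3 = 0x0ea069635.
Add column by column in base 16, right to left:
  5+c = 1 carry 1
  3+d+1 = 1 carry 1
  6+5+1 = c
  9+0 = 9
  6+d = 3 carry 1
  0+f+1 = 0 carry 1
  a+c+1 = 7 carry 1
  e+3+1 = 2 carry 1
  0+5+1 = 6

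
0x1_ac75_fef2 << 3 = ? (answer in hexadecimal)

0xd63aff790

3 bits is not a whole number of base-16 digits; in binary: 110101100011101011111111011110010 << 3 = 110101100011101011111111011110010000.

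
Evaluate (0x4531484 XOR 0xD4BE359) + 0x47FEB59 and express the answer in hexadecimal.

First 0x4531484 XOR 0xD4BE359 = 0x918F7DD.
Add column by column in base 16, right to left:
  D+9 = 6 carry 1
  D+5+1 = 3 carry 1
  7+B+1 = 3 carry 1
  F+E+1 = E carry 1
  8+F+1 = 8 carry 1
  1+7+1 = 9
  9+4 = D

0xD98E336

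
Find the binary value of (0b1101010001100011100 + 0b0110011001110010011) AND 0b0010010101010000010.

Add column by column in base 2, right to left:
  0+1 = 1
  0+1 = 1
  1+0 = 1
  1+0 = 1
  1+1 = 0 carry 1
  0+0+1 = 1
  0+0 = 0
  0+1 = 1
  1+1 = 0 carry 1
  1+1+1 = 1 carry 1
  0+0+1 = 1
  0+0 = 0
  0+1 = 1
  1+1 = 0 carry 1
  0+0+1 = 1
  1+0 = 1
  0+1 = 1
  1+1 = 0 carry 1
  1+0+1 = 0 carry 1
  final carry 1
Sum = 0b10011101011010101111; now AND with 0b0010010101010000010:
  10011101011010101111
& 00010010101010000010
= 00010000001010000010

0b10000001010000010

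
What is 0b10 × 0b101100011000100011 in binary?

0b1011000110001000110

Multiply each base-2 digit by 2, carrying:
  1×2 = 2 → write 0 carry 1
  1×2+1 = 3 → write 1 carry 1
  0×2+1 = 1 → write 1
  0×2 = 0 → write 0
  0×2 = 0 → write 0
  1×2 = 2 → write 0 carry 1
  0×2+1 = 1 → write 1
  0×2 = 0 → write 0
  0×2 = 0 → write 0
  1×2 = 2 → write 0 carry 1
  1×2+1 = 3 → write 1 carry 1
  0×2+1 = 1 → write 1
  0×2 = 0 → write 0
  0×2 = 0 → write 0
  1×2 = 2 → write 0 carry 1
  1×2+1 = 3 → write 1 carry 1
  0×2+1 = 1 → write 1
  1×2 = 2 → write 0 carry 1
  remaining carry: 1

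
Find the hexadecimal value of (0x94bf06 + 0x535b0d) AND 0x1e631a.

0x80212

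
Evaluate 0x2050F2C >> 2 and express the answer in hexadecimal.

0x8143CB

2 bits is not a whole number of base-16 digits; in binary: 10000001010000111100101100 >> 2 = 100000010100001111001011.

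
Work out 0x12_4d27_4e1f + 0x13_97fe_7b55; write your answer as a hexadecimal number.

Add column by column in base 16, right to left:
  f+5 = 4 carry 1
  1+5+1 = 7
  e+b = 9 carry 1
  4+7+1 = c
  7+e = 5 carry 1
  2+f+1 = 2 carry 1
  d+7+1 = 5 carry 1
  4+9+1 = e
  2+3 = 5
  1+1 = 2

0x25e525c974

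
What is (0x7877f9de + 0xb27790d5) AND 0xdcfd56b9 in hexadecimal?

0x8ed02b1

Add column by column in base 16, right to left:
  e+5 = 3 carry 1
  d+d+1 = b carry 1
  9+0+1 = a
  f+9 = 8 carry 1
  7+7+1 = f
  7+7 = e
  8+2 = a
  7+b = 2 carry 1
  final carry 1
Sum = 0x12aef8ab3; now AND with 0xdcfd56b9:
  1&0=0, 2&d=0, a&c=8, e&f=e, f&d=d, 8&5=0, a&6=2, b&b=b, 3&9=1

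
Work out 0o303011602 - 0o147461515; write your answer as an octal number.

Subtract column by column in base 8:
  2-5 → 5 (borrow)
  0-1-1 → 6 (borrow)
  6-5-1 → 0
  1-1 → 0
  1-6 → 3 (borrow)
  0-4-1 → 3 (borrow)
  3-7-1 → 3 (borrow)
  0-4-1 → 3 (borrow)
  3-1-1 → 1

0o133330065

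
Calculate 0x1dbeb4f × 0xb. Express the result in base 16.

0x14731c65

Multiply each base-16 digit by 11, carrying:
  f×11 = 165 → write 5 carry 10
  4×11+10 = 54 → write 6 carry 3
  b×11+3 = 124 → write c carry 7
  e×11+7 = 161 → write 1 carry 10
  b×11+10 = 131 → write 3 carry 8
  d×11+8 = 151 → write 7 carry 9
  1×11+9 = 20 → write 4 carry 1
  remaining carry: 1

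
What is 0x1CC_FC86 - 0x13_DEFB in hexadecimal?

0x1B91D8B

Subtract column by column in base 16:
  6-B → B (borrow)
  8-F-1 → 8 (borrow)
  C-E-1 → D (borrow)
  F-D-1 → 1
  C-3 → 9
  C-1 → B
  1-0 → 1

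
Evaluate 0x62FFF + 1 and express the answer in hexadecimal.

0x63000

The trailing 3 digits are F (max in base 16), so adding 1 cascades: they roll to 0 and the next digit up increments.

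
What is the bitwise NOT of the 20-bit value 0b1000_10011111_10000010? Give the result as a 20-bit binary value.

0b01110110000001111101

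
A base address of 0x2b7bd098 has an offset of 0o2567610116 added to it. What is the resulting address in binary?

0x2b7bd098 = 0b101011011110111101000010011000 in binary.
0o2567610116 = 0b10101110111110001000001001110 in binary.
Add column by column in base 2, right to left:
  0+0 = 0
  0+1 = 1
  0+1 = 1
  1+1 = 0 carry 1
  1+0+1 = 0 carry 1
  0+0+1 = 1
  0+1 = 1
  1+0 = 1
  0+0 = 0
  0+0 = 0
  0+0 = 0
  0+0 = 0
  1+1 = 0 carry 1
  0+0+1 = 1
  1+0 = 1
  1+0 = 1
  1+1 = 0 carry 1
  1+1+1 = 1 carry 1
  0+1+1 = 0 carry 1
  1+1+1 = 1 carry 1
  1+1+1 = 1 carry 1
  1+0+1 = 0 carry 1
  1+1+1 = 1 carry 1
  0+1+1 = 0 carry 1
  1+1+1 = 1 carry 1
  1+0+1 = 0 carry 1
  0+1+1 = 0 carry 1
  1+0+1 = 0 carry 1
  0+1+1 = 0 carry 1
  1+0+1 = 0 carry 1
  final carry 1

0b1000001010110101110000011100110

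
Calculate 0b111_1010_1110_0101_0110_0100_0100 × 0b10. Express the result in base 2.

0b1111010111001010110010001000

Multiply each base-2 digit by 2, carrying:
  0×2 = 0 → write 0
  0×2 = 0 → write 0
  1×2 = 2 → write 0 carry 1
  0×2+1 = 1 → write 1
  0×2 = 0 → write 0
  0×2 = 0 → write 0
  1×2 = 2 → write 0 carry 1
  0×2+1 = 1 → write 1
  0×2 = 0 → write 0
  1×2 = 2 → write 0 carry 1
  1×2+1 = 3 → write 1 carry 1
  0×2+1 = 1 → write 1
  1×2 = 2 → write 0 carry 1
  0×2+1 = 1 → write 1
  1×2 = 2 → write 0 carry 1
  0×2+1 = 1 → write 1
  0×2 = 0 → write 0
  1×2 = 2 → write 0 carry 1
  1×2+1 = 3 → write 1 carry 1
  1×2+1 = 3 → write 1 carry 1
  0×2+1 = 1 → write 1
  1×2 = 2 → write 0 carry 1
  0×2+1 = 1 → write 1
  1×2 = 2 → write 0 carry 1
  1×2+1 = 3 → write 1 carry 1
  1×2+1 = 3 → write 1 carry 1
  1×2+1 = 3 → write 1 carry 1
  remaining carry: 1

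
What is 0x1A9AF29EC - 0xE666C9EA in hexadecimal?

0xC3486002

Subtract column by column in base 16:
  C-A → 2
  E-E → 0
  9-9 → 0
  2-C → 6 (borrow)
  F-6-1 → 8
  A-6 → 4
  9-6 → 3
  A-E → C (borrow)
  1-0-1 → 0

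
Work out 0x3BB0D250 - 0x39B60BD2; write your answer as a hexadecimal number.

0x1FAC67E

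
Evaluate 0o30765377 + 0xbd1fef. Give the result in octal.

0o110205356

0xbd1fef = 0o57217757 in octal.
Add column by column in base 8, right to left:
  7+7 = 6 carry 1
  7+5+1 = 5 carry 1
  3+7+1 = 3 carry 1
  5+7+1 = 5 carry 1
  6+1+1 = 0 carry 1
  7+2+1 = 2 carry 1
  0+7+1 = 0 carry 1
  3+5+1 = 1 carry 1
  final carry 1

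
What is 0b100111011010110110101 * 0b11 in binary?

0b1110110010000100011111

Multiply each base-2 digit by 3, carrying:
  1×3 = 3 → write 1 carry 1
  0×3+1 = 1 → write 1
  1×3 = 3 → write 1 carry 1
  0×3+1 = 1 → write 1
  1×3 = 3 → write 1 carry 1
  1×3+1 = 4 → write 0 carry 2
  0×3+2 = 2 → write 0 carry 1
  1×3+1 = 4 → write 0 carry 2
  1×3+2 = 5 → write 1 carry 2
  0×3+2 = 2 → write 0 carry 1
  1×3+1 = 4 → write 0 carry 2
  0×3+2 = 2 → write 0 carry 1
  1×3+1 = 4 → write 0 carry 2
  1×3+2 = 5 → write 1 carry 2
  0×3+2 = 2 → write 0 carry 1
  1×3+1 = 4 → write 0 carry 2
  1×3+2 = 5 → write 1 carry 2
  1×3+2 = 5 → write 1 carry 2
  0×3+2 = 2 → write 0 carry 1
  0×3+1 = 1 → write 1
  1×3 = 3 → write 1 carry 1
  remaining carry: 1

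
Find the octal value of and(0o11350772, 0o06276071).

0o00250070

AND each oct digit independently (no carries):
  1&0=0, 1&6=0, 3&2=2, 5&7=5, 0&6=0, 7&0=0, 7&7=7, 2&1=0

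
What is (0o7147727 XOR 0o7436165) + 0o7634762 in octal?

0o10426624

First 0o7147727 XOR 0o7436165 = 0o0571642.
Add column by column in base 8, right to left:
  2+2 = 4
  4+6 = 2 carry 1
  6+7+1 = 6 carry 1
  1+4+1 = 6
  7+3 = 2 carry 1
  5+6+1 = 4 carry 1
  0+7+1 = 0 carry 1
  final carry 1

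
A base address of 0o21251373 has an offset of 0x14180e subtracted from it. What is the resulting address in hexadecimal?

0o21251373 = 0x4552fb in hexadecimal.
Subtract column by column in base 16:
  b-e → d (borrow)
  f-0-1 → e
  2-8 → a (borrow)
  5-1-1 → 3
  5-4 → 1
  4-1 → 3

0x313aed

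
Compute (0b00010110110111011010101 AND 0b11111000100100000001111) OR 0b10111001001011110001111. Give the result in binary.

0b10111001101111110001111

0b00010110110111011010101 AND 0b11111000100100000001111 = 0b00010000100100000000101.
Then OR with 0b10111001001011110001111.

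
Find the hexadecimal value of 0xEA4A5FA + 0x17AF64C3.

Add column by column in base 16, right to left:
  A+3 = D
  F+C = B carry 1
  5+4+1 = A
  A+6 = 0 carry 1
  4+F+1 = 4 carry 1
  A+A+1 = 5 carry 1
  E+7+1 = 6 carry 1
  0+1+1 = 2

0x26540ABD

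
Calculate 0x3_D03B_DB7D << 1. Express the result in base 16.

0x7A077B6FA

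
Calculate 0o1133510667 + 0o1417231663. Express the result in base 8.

Add column by column in base 8, right to left:
  7+3 = 2 carry 1
  6+6+1 = 5 carry 1
  6+6+1 = 5 carry 1
  0+1+1 = 2
  1+3 = 4
  5+2 = 7
  3+7 = 2 carry 1
  3+1+1 = 5
  1+4 = 5
  1+1 = 2

0o2552742552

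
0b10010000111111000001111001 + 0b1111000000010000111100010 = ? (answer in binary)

Add column by column in base 2, right to left:
  1+0 = 1
  0+1 = 1
  0+0 = 0
  1+0 = 1
  1+0 = 1
  1+1 = 0 carry 1
  1+1+1 = 1 carry 1
  0+1+1 = 0 carry 1
  0+1+1 = 0 carry 1
  0+0+1 = 1
  0+0 = 0
  0+0 = 0
  1+0 = 1
  1+1 = 0 carry 1
  1+0+1 = 0 carry 1
  1+0+1 = 0 carry 1
  1+0+1 = 0 carry 1
  1+0+1 = 0 carry 1
  0+0+1 = 1
  0+0 = 0
  0+0 = 0
  0+1 = 1
  1+1 = 0 carry 1
  0+1+1 = 0 carry 1
  0+1+1 = 0 carry 1
  1+0+1 = 0 carry 1
  final carry 1

0b100001001000001001001011011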